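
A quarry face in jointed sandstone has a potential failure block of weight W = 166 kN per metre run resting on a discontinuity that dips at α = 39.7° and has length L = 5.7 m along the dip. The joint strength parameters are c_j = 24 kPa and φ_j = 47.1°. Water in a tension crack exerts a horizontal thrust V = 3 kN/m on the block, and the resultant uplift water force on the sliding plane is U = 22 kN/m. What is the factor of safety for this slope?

Resolving the block weight along and normal to the plane and applying the Mohr–Coulomb strength on the joint:
N' = W cosα − U − V sinα = 166·cos39.7° − 22 − 3·sin39.7° = 103.8 kN/m
Driving force T = W sinα + V cosα = 166·sin39.7° + 3·cos39.7° = 108.3 kN/m
Resisting force R = c_j·L + N'·tanφ_j = 24·5.7 + 103.8·tan47.1° = 136.8 + 111.7 = 248.5 kN/m
FS = R / T = 248.5 / 108.3 = 2.294

FS = 2.29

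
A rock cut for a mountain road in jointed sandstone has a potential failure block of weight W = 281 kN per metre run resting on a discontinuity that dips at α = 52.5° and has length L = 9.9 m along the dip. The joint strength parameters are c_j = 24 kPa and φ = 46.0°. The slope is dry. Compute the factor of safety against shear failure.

FS = 1.86

Resolving the block weight along and normal to the plane and applying the Mohr–Coulomb strength on the joint:
N' = W cosα = 281·cos52.5° = 171.1 kN/m
Driving force T = W sinα = 281·sin52.5° = 222.9 kN/m
Resisting force R = c_j·L + N'·tanφ = 24·9.9 + 171.1·tan46.0° = 237.6 + 177.1 = 414.7 kN/m
FS = R / T = 414.7 / 222.9 = 1.860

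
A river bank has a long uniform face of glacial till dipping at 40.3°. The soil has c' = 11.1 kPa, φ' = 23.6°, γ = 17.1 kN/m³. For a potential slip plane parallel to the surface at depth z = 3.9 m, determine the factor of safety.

For an infinite slope with a slip plane parallel to the surface (no pore pressure): FS = [c' + γz cos²β tanφ'] / [γz sinβ cosβ].
γz = 17.1·3.9 = 66.69 kN/m²
Numerator = 11.1 + 66.69·cos²40.3°·tan23.6° = 11.1 + 66.69·0.5817·0.4369 = 28.047 kPa
Denominator = 66.69·sin40.3°·cos40.3° = 66.69·0.6468·0.7627 = 32.897 kPa
FS = 28.047 / 32.897 = 0.853

FS = 0.85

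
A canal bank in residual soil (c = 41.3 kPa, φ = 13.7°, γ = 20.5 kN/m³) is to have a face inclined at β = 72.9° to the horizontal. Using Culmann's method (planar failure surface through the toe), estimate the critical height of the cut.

H_c = 15.34 m

Culmann's analysis gives the critical failure plane at α_cr = (β + φ)/2 = (72.9 + 13.7)/2 = 43.3°, and the critical height
H_c = (4c/γ) · sinβ cosφ / [1 − cos(β − φ)]
    = (4·41.3/20.5) · sin72.9°·cos13.7° / [1 − cos(59.2°)]
    = 8.059 · 0.9558·0.9715 / [1 − 0.5120]
    = 8.059 · 0.9286 / 0.4880
    = 15.34 m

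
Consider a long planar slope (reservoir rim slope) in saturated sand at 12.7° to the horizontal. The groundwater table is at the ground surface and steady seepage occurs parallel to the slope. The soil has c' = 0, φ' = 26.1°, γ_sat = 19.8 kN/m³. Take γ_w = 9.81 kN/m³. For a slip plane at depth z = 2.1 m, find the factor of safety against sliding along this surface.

FS = 1.10

With seepage parallel to the slope and the water table at the surface, the effective normal stress on the slip plane uses the buoyant unit weight γ' = γ_sat − γ_w while the driving shear stress uses γ_sat:
FS = [c' + γ' z cos²β tanφ'] / [γ_sat z sinβ cosβ]
(For c' = 0 this reduces to FS = (γ'/γ_sat)·tanφ'/tanβ.)
γ' = 19.8 − 9.81 = 9.99 kN/m³
Numerator = 0.0 + 9.99·2.1·cos²12.7°·tan26.1° = 0.0 + 9.99·2.1·0.9517·0.4899 = 9.781 kPa
Denominator = 19.8·2.1·sin12.7°·cos12.7° = 19.8·2.1·0.2198·0.9755 = 8.918 kPa
FS = 9.781 / 8.918 = 1.097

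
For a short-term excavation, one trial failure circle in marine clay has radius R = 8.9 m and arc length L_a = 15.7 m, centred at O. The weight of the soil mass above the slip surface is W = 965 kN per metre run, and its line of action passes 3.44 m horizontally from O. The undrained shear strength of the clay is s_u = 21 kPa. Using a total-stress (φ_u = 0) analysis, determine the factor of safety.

FS = 0.88

Taking moments about the centre O, the resisting moment is provided by the undrained shear strength acting along the arc:
M_R = s_u·L_a·R = 21·15.70·8.9 = 2934.3 kN·m/m
M_D = W·d = 965·3.44 = 3319.6 kN·m/m
FS = M_R / M_D = 2934.3 / 3319.6 = 0.884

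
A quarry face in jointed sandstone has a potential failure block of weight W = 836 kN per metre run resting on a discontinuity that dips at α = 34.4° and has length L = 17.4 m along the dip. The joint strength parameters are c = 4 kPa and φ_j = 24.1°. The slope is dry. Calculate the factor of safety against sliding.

Resolving the block weight along and normal to the plane and applying the Mohr–Coulomb strength on the joint:
N' = W cosα = 836·cos34.4° = 689.8 kN/m
Driving force T = W sinα = 836·sin34.4° = 472.3 kN/m
Resisting force R = c·L + N'·tanφ_j = 4·17.4 + 689.8·tan24.1° = 69.6 + 308.6 = 378.2 kN/m
FS = R / T = 378.2 / 472.3 = 0.801

FS = 0.80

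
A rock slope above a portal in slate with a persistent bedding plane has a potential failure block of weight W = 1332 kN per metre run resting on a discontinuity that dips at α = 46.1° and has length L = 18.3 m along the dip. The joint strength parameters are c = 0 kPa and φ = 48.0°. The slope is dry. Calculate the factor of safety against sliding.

Resolving the block weight along and normal to the plane and applying the Mohr–Coulomb strength on the joint:
N' = W cosα = 1332·cos46.1° = 923.6 kN/m
Driving force T = W sinα = 1332·sin46.1° = 959.8 kN/m
Resisting force R = c·L + N'·tanφ = 0·18.3 + 923.6·tan48.0° = 0.0 + 1025.8 = 1025.8 kN/m
FS = R / T = 1025.8 / 959.8 = 1.069

FS = 1.07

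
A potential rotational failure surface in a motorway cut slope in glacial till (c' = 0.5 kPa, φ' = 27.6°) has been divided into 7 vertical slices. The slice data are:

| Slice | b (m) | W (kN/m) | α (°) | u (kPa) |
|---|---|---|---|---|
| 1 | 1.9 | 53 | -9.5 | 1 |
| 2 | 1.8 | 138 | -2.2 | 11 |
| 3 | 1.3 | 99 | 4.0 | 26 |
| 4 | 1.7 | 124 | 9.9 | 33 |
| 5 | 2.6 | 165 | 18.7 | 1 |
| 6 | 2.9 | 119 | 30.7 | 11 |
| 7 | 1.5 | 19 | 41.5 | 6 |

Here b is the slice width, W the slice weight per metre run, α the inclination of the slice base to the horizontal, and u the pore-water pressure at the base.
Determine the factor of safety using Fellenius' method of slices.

FS = 1.99

Ordinary method of slices: FS = Σ[c'·Δl_i + (W_i cosα_i − u_i·Δl_i)·tanφ'] / Σ W_i sinα_i, with Δl_i = b_i / cosα_i.
Slice 1: Δl = 1.9/cos(-9.5°) = 1.926 m; N'_1 = 53·cos(-9.5°) − 1·1.926 = 50.3; c'Δl = 0.96; W sinα = -8.7
Slice 2: Δl = 1.8/cos(-2.2°) = 1.801 m; N'_2 = 138·cos(-2.2°) − 11·1.801 = 118.1; c'Δl = 0.90; W sinα = -5.3
Slice 3: Δl = 1.3/cos4.0° = 1.303 m; N'_3 = 99·cos4.0° − 26·1.303 = 64.9; c'Δl = 0.65; W sinα = 6.9
Slice 4: Δl = 1.7/cos9.9° = 1.726 m; N'_4 = 124·cos9.9° − 33·1.726 = 65.2; c'Δl = 0.86; W sinα = 21.3
Slice 5: Δl = 2.6/cos18.7° = 2.745 m; N'_5 = 165·cos18.7° − 1·2.745 = 153.5; c'Δl = 1.37; W sinα = 52.9
Slice 6: Δl = 2.9/cos30.7° = 3.373 m; N'_6 = 119·cos30.7° − 11·3.373 = 65.2; c'Δl = 1.69; W sinα = 60.8
Slice 7: Δl = 1.5/cos41.5° = 2.003 m; N'_7 = 19·cos41.5° − 6·2.003 = 2.2; c'Δl = 1.00; W sinα = 12.6
Σc'Δl = 7.4 kN/m; ΣN' = 519.5 kN/m; ΣW sinα = 140.4 kN/m
Resisting = 7.4 + 519.5·tan27.6° = 7.4 + 271.6 = 279.0 kN/m
FS = 279.0 / 140.4 = 1.987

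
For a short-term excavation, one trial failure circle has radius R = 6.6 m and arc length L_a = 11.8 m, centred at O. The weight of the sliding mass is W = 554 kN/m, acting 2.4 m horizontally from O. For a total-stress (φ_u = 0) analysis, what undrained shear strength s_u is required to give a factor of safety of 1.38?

FS = s_u·L_a·R / (W·d), so s_u = FS·W·d / (L_a·R).
s_u = 1.38·554·2.4 / (11.80·6.6) = 1834.8 / 77.88 = 23.56 kPa

s_u = 23.6 kPa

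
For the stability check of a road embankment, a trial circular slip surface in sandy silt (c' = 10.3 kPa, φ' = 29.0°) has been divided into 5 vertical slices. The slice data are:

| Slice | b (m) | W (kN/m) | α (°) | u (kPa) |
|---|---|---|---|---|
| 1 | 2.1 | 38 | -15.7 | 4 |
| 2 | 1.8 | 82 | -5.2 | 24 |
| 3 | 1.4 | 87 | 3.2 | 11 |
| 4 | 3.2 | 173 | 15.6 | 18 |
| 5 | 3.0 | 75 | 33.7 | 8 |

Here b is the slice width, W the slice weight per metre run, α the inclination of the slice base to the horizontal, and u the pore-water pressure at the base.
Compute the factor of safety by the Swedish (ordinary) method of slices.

FS = 3.73

Ordinary method of slices: FS = Σ[c'·Δl_i + (W_i cosα_i − u_i·Δl_i)·tanφ'] / Σ W_i sinα_i, with Δl_i = b_i / cosα_i.
Slice 1: Δl = 2.1/cos(-15.7°) = 2.181 m; N'_1 = 38·cos(-15.7°) − 4·2.181 = 27.9; c'Δl = 22.47; W sinα = -10.3
Slice 2: Δl = 1.8/cos(-5.2°) = 1.807 m; N'_2 = 82·cos(-5.2°) − 24·1.807 = 38.3; c'Δl = 18.62; W sinα = -7.4
Slice 3: Δl = 1.4/cos3.2° = 1.402 m; N'_3 = 87·cos3.2° − 11·1.402 = 71.4; c'Δl = 14.44; W sinα = 4.9
Slice 4: Δl = 3.2/cos15.6° = 3.322 m; N'_4 = 173·cos15.6° − 18·3.322 = 106.8; c'Δl = 34.22; W sinα = 46.5
Slice 5: Δl = 3.0/cos33.7° = 3.606 m; N'_5 = 75·cos33.7° − 8·3.606 = 33.5; c'Δl = 37.14; W sinα = 41.6
Σc'Δl = 126.9 kN/m; ΣN' = 278.0 kN/m; ΣW sinα = 75.3 kN/m
Resisting = 126.9 + 278.0·tan29.0° = 126.9 + 154.1 = 281.0 kN/m
FS = 281.0 / 75.3 = 3.732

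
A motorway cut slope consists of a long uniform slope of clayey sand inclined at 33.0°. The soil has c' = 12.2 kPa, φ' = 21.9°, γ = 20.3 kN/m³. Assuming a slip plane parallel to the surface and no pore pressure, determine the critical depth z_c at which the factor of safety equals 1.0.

z_c = 3.45 m

Setting FS = 1.00 in FS = [c' + γz cos²β tanφ'] / [γz sinβ cosβ] and solving for z:
z = c' / [γ cosβ (FS·sinβ − cosβ·tanφ')]
  = 12.2 / [20.3·cos33.0°·(1.00·sin33.0° − cos33.0°·tan21.9°)]
  = 12.2 / [20.3·0.8387·(1.00·0.5446 − 0.8387·0.4020)]
  = 12.2 / 3.5326 = 3.454 m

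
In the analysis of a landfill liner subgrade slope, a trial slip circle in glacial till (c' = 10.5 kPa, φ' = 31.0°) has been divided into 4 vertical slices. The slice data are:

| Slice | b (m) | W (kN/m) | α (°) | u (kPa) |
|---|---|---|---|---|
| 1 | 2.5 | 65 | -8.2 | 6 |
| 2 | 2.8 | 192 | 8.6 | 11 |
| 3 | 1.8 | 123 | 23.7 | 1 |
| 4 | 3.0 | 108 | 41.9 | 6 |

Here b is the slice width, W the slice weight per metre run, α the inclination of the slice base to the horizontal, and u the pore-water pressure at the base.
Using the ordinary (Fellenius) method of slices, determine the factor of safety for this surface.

FS = 2.44

Ordinary method of slices: FS = Σ[c'·Δl_i + (W_i cosα_i − u_i·Δl_i)·tanφ'] / Σ W_i sinα_i, with Δl_i = b_i / cosα_i.
Slice 1: Δl = 2.5/cos(-8.2°) = 2.526 m; N'_1 = 65·cos(-8.2°) − 6·2.526 = 49.2; c'Δl = 26.52; W sinα = -9.3
Slice 2: Δl = 2.8/cos8.6° = 2.832 m; N'_2 = 192·cos8.6° − 11·2.832 = 158.7; c'Δl = 29.73; W sinα = 28.7
Slice 3: Δl = 1.8/cos23.7° = 1.966 m; N'_3 = 123·cos23.7° − 1·1.966 = 110.7; c'Δl = 20.64; W sinα = 49.4
Slice 4: Δl = 3.0/cos41.9° = 4.031 m; N'_4 = 108·cos41.9° − 6·4.031 = 56.2; c'Δl = 42.32; W sinα = 72.1
Σc'Δl = 119.2 kN/m; ΣN' = 374.7 kN/m; ΣW sinα = 141.0 kN/m
Resisting = 119.2 + 374.7·tan31.0° = 119.2 + 225.2 = 344.4 kN/m
FS = 344.4 / 141.0 = 2.442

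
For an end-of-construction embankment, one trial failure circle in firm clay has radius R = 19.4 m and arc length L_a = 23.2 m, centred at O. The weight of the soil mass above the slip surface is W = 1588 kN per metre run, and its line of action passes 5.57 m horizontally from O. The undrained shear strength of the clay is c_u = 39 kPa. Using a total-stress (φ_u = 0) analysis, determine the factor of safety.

Taking moments about the centre O, the resisting moment is provided by the undrained shear strength acting along the arc:
M_R = c_u·L_a·R = 39·23.20·19.4 = 17553.1 kN·m/m
M_D = W·d = 1588·5.57 = 8845.2 kN·m/m
FS = M_R / M_D = 17553.1 / 8845.2 = 1.984

FS = 1.98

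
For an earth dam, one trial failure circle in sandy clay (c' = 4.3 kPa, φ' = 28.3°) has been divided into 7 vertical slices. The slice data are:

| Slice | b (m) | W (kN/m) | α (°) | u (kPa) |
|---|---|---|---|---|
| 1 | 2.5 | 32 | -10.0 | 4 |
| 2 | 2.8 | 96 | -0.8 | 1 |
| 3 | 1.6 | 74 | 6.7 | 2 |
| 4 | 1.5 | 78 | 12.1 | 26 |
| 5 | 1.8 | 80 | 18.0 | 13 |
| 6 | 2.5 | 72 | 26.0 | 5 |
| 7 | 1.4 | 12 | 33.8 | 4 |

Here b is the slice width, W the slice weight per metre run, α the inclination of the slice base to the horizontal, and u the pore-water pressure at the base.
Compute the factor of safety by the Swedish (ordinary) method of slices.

FS = 2.96

Ordinary method of slices: FS = Σ[c'·Δl_i + (W_i cosα_i − u_i·Δl_i)·tanφ'] / Σ W_i sinα_i, with Δl_i = b_i / cosα_i.
Slice 1: Δl = 2.5/cos(-10.0°) = 2.539 m; N'_1 = 32·cos(-10.0°) − 4·2.539 = 21.4; c'Δl = 10.92; W sinα = -5.6
Slice 2: Δl = 2.8/cos(-0.8°) = 2.800 m; N'_2 = 96·cos(-0.8°) − 1·2.800 = 93.2; c'Δl = 12.04; W sinα = -1.3
Slice 3: Δl = 1.6/cos6.7° = 1.611 m; N'_3 = 74·cos6.7° − 2·1.611 = 70.3; c'Δl = 6.93; W sinα = 8.6
Slice 4: Δl = 1.5/cos12.1° = 1.534 m; N'_4 = 78·cos12.1° − 26·1.534 = 36.4; c'Δl = 6.60; W sinα = 16.4
Slice 5: Δl = 1.8/cos18.0° = 1.893 m; N'_5 = 80·cos18.0° − 13·1.893 = 51.5; c'Δl = 8.14; W sinα = 24.7
Slice 6: Δl = 2.5/cos26.0° = 2.782 m; N'_6 = 72·cos26.0° − 5·2.782 = 50.8; c'Δl = 11.96; W sinα = 31.6
Slice 7: Δl = 1.4/cos33.8° = 1.685 m; N'_7 = 12·cos33.8° − 4·1.685 = 3.2; c'Δl = 7.24; W sinα = 6.7
Σc'Δl = 63.8 kN/m; ΣN' = 326.7 kN/m; ΣW sinα = 81.0 kN/m
Resisting = 63.8 + 326.7·tan28.3° = 63.8 + 175.9 = 239.7 kN/m
FS = 239.7 / 81.0 = 2.958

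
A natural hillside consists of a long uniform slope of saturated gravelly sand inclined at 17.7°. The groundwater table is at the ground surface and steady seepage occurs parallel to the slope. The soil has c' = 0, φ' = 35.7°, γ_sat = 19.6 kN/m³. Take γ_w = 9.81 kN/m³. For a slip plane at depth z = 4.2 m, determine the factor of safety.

FS = 1.12

With seepage parallel to the slope and the water table at the surface, the effective normal stress on the slip plane uses the buoyant unit weight γ' = γ_sat − γ_w while the driving shear stress uses γ_sat:
FS = [c' + γ' z cos²β tanφ'] / [γ_sat z sinβ cosβ]
(For c' = 0 this reduces to FS = (γ'/γ_sat)·tanφ'/tanβ.)
γ' = 19.6 − 9.81 = 9.79 kN/m³
Numerator = 0.0 + 9.79·4.2·cos²17.7°·tan35.7° = 0.0 + 9.79·4.2·0.9076·0.7186 = 26.815 kPa
Denominator = 19.6·4.2·sin17.7°·cos17.7° = 19.6·4.2·0.3040·0.9527 = 23.843 kPa
FS = 26.815 / 23.843 = 1.125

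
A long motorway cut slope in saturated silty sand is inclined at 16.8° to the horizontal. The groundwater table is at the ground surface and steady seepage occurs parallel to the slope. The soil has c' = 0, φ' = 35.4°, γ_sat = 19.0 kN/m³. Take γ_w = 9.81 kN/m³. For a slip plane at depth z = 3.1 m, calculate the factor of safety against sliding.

FS = 1.14

With seepage parallel to the slope and the water table at the surface, the effective normal stress on the slip plane uses the buoyant unit weight γ' = γ_sat − γ_w while the driving shear stress uses γ_sat:
FS = [c' + γ' z cos²β tanφ'] / [γ_sat z sinβ cosβ]
(For c' = 0 this reduces to FS = (γ'/γ_sat)·tanφ'/tanβ.)
γ' = 19.0 − 9.81 = 9.19 kN/m³
Numerator = 0.0 + 9.19·3.1·cos²16.8°·tan35.4° = 0.0 + 9.19·3.1·0.9165·0.7107 = 18.555 kPa
Denominator = 19.0·3.1·sin16.8°·cos16.8° = 19.0·3.1·0.2890·0.9573 = 16.297 kPa
FS = 18.555 / 16.297 = 1.139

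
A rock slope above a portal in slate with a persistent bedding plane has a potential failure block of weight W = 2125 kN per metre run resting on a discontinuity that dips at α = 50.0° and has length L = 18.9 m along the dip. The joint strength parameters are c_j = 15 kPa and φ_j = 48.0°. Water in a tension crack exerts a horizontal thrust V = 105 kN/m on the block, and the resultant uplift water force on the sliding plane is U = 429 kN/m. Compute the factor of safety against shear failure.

FS = 0.73

Resolving the block weight along and normal to the plane and applying the Mohr–Coulomb strength on the joint:
N' = W cosα − U − V sinα = 2125·cos50.0° − 429 − 105·sin50.0° = 856.5 kN/m
Driving force T = W sinα + V cosα = 2125·sin50.0° + 105·cos50.0° = 1695.3 kN/m
Resisting force R = c_j·L + N'·tanφ_j = 15·18.9 + 856.5·tan48.0° = 283.5 + 951.2 = 1234.7 kN/m
FS = R / T = 1234.7 / 1695.3 = 0.728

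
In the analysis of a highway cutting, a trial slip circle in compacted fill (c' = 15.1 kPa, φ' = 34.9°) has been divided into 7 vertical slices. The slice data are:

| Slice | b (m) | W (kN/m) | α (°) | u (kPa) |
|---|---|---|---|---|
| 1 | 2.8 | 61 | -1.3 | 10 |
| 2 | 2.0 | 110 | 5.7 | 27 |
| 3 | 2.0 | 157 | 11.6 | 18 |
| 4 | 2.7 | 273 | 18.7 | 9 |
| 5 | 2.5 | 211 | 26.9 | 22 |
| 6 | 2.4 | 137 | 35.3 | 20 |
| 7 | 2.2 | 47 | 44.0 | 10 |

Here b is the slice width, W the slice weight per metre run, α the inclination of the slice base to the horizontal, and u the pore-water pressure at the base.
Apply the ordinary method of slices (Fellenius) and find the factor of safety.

FS = 2.12

Ordinary method of slices: FS = Σ[c'·Δl_i + (W_i cosα_i − u_i·Δl_i)·tanφ'] / Σ W_i sinα_i, with Δl_i = b_i / cosα_i.
Slice 1: Δl = 2.8/cos(-1.3°) = 2.801 m; N'_1 = 61·cos(-1.3°) − 10·2.801 = 33.0; c'Δl = 42.29; W sinα = -1.4
Slice 2: Δl = 2.0/cos5.7° = 2.010 m; N'_2 = 110·cos5.7° − 27·2.010 = 55.2; c'Δl = 30.35; W sinα = 10.9
Slice 3: Δl = 2.0/cos11.6° = 2.042 m; N'_3 = 157·cos11.6° − 18·2.042 = 117.0; c'Δl = 30.83; W sinα = 31.6
Slice 4: Δl = 2.7/cos18.7° = 2.850 m; N'_4 = 273·cos18.7° − 9·2.850 = 232.9; c'Δl = 43.04; W sinα = 87.5
Slice 5: Δl = 2.5/cos26.9° = 2.803 m; N'_5 = 211·cos26.9° − 22·2.803 = 126.5; c'Δl = 42.33; W sinα = 95.5
Slice 6: Δl = 2.4/cos35.3° = 2.941 m; N'_6 = 137·cos35.3° − 20·2.941 = 53.0; c'Δl = 44.40; W sinα = 79.2
Slice 7: Δl = 2.2/cos44.0° = 3.058 m; N'_7 = 47·cos44.0° − 10·3.058 = 3.2; c'Δl = 46.18; W sinα = 32.6
Σc'Δl = 279.4 kN/m; ΣN' = 620.9 kN/m; ΣW sinα = 335.9 kN/m
Resisting = 279.4 + 620.9·tan34.9° = 279.4 + 433.1 = 712.5 kN/m
FS = 712.5 / 335.9 = 2.121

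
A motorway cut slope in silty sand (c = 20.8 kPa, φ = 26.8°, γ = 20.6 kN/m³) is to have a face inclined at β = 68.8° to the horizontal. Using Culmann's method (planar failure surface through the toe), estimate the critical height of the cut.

H_c = 13.09 m

Culmann's analysis gives the critical failure plane at α_cr = (β + φ)/2 = (68.8 + 26.8)/2 = 47.8°, and the critical height
H_c = (4c/γ) · sinβ cosφ / [1 − cos(β − φ)]
    = (4·20.8/20.6) · sin68.8°·cos26.8° / [1 − cos(42.0°)]
    = 4.039 · 0.9323·0.8926 / [1 − 0.7431]
    = 4.039 · 0.8322 / 0.2569
    = 13.09 m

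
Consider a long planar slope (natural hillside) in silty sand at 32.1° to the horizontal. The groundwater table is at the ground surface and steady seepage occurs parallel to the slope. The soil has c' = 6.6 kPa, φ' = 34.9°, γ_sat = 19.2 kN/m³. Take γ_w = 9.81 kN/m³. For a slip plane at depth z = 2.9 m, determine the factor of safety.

With seepage parallel to the slope and the water table at the surface, the effective normal stress on the slip plane uses the buoyant unit weight γ' = γ_sat − γ_w while the driving shear stress uses γ_sat:
FS = [c' + γ' z cos²β tanφ'] / [γ_sat z sinβ cosβ]
γ' = 19.2 − 9.81 = 9.39 kN/m³
Numerator = 6.6 + 9.39·2.9·cos²32.1°·tan34.9° = 6.6 + 9.39·2.9·0.7176·0.6976 = 20.232 kPa
Denominator = 19.2·2.9·sin32.1°·cos32.1° = 19.2·2.9·0.5314·0.8471 = 25.065 kPa
FS = 20.232 / 25.065 = 0.807

FS = 0.81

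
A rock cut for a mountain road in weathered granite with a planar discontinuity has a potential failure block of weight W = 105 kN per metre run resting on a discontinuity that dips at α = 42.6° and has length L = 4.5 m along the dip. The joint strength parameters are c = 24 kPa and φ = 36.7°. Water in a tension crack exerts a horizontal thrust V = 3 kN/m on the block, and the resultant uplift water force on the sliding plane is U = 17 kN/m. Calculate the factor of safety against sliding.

Resolving the block weight along and normal to the plane and applying the Mohr–Coulomb strength on the joint:
N' = W cosα − U − V sinα = 105·cos42.6° − 17 − 3·sin42.6° = 58.3 kN/m
Driving force T = W sinα + V cosα = 105·sin42.6° + 3·cos42.6° = 73.3 kN/m
Resisting force R = c·L + N'·tanφ = 24·4.5 + 58.3·tan36.7° = 108.0 + 43.4 = 151.4 kN/m
FS = R / T = 151.4 / 73.3 = 2.066

FS = 2.07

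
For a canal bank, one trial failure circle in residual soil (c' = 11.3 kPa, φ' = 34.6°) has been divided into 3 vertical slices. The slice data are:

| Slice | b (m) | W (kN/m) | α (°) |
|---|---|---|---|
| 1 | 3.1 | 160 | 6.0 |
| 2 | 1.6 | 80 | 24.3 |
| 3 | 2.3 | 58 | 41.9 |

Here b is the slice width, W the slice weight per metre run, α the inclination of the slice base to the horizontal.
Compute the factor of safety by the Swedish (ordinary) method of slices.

FS = 3.17

Ordinary method of slices: FS = Σ[c'·Δl_i + (W_i cosα_i)·tanφ'] / Σ W_i sinα_i, with Δl_i = b_i / cosα_i.
Slice 1: Δl = 3.1/cos6.0° = 3.117 m; N'_1 = 160·cos6.0° = 159.1; c'Δl = 35.22; W sinα = 16.7
Slice 2: Δl = 1.6/cos24.3° = 1.756 m; N'_2 = 80·cos24.3° = 72.9; c'Δl = 19.84; W sinα = 32.9
Slice 3: Δl = 2.3/cos41.9° = 3.090 m; N'_3 = 58·cos41.9° = 43.2; c'Δl = 34.92; W sinα = 38.7
Σc'Δl = 90.0 kN/m; ΣN' = 275.2 kN/m; ΣW sinα = 88.4 kN/m
Resisting = 90.0 + 275.2·tan34.6° = 90.0 + 189.9 = 279.8 kN/m
FS = 279.8 / 88.4 = 3.166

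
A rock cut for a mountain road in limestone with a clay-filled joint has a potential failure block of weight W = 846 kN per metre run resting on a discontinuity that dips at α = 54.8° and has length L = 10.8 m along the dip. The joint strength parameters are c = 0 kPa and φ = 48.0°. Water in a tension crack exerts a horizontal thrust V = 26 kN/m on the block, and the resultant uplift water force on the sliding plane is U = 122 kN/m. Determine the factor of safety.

Resolving the block weight along and normal to the plane and applying the Mohr–Coulomb strength on the joint:
N' = W cosα − U − V sinα = 846·cos54.8° − 122 − 26·sin54.8° = 344.4 kN/m
Driving force T = W sinα + V cosα = 846·sin54.8° + 26·cos54.8° = 706.3 kN/m
Resisting force R = c·L + N'·tanφ = 0·10.8 + 344.4·tan48.0° = 0.0 + 382.5 = 382.5 kN/m
FS = R / T = 382.5 / 706.3 = 0.542

FS = 0.54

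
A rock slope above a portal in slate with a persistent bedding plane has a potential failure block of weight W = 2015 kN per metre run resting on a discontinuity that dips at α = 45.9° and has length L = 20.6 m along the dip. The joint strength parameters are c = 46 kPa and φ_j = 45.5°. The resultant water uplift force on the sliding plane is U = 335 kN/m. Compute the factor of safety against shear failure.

Resolving the block weight along and normal to the plane and applying the Mohr–Coulomb strength on the joint:
N' = W cosα − U = 2015·cos45.9° − 335 = 1067.3 kN/m
Driving force T = W sinα = 2015·sin45.9° = 1447.0 kN/m
Resisting force R = c·L + N'·tanφ_j = 46·20.6 + 1067.3·tan45.5° = 947.6 + 1086.1 = 2033.7 kN/m
FS = R / T = 2033.7 / 1447.0 = 1.405

FS = 1.41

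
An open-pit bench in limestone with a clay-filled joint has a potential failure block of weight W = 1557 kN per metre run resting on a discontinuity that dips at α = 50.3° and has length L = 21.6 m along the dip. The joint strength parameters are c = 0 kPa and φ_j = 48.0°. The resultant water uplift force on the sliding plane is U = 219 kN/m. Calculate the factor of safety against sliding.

FS = 0.72

Resolving the block weight along and normal to the plane and applying the Mohr–Coulomb strength on the joint:
N' = W cosα − U = 1557·cos50.3° − 219 = 775.6 kN/m
Driving force T = W sinα = 1557·sin50.3° = 1198.0 kN/m
Resisting force R = c·L + N'·tanφ_j = 0·21.6 + 775.6·tan48.0° = 0.0 + 861.3 = 861.3 kN/m
FS = R / T = 861.3 / 1198.0 = 0.719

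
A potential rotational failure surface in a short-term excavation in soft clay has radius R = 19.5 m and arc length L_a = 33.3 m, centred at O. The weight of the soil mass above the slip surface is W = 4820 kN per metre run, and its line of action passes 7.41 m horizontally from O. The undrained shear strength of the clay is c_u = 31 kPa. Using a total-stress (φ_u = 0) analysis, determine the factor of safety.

FS = 0.56

Taking moments about the centre O, the resisting moment is provided by the undrained shear strength acting along the arc:
M_R = c_u·L_a·R = 31·33.30·19.5 = 20129.8 kN·m/m
M_D = W·d = 4820·7.41 = 35716.2 kN·m/m
FS = M_R / M_D = 20129.8 / 35716.2 = 0.564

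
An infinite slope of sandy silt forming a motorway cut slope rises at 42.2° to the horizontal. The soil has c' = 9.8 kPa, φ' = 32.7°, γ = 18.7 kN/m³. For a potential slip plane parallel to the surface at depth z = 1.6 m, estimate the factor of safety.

For an infinite slope with a slip plane parallel to the surface (no pore pressure): FS = [c' + γz cos²β tanφ'] / [γz sinβ cosβ].
γz = 18.7·1.6 = 29.92 kN/m²
Numerator = 9.8 + 29.92·cos²42.2°·tan32.7° = 9.8 + 29.92·0.5488·0.6420 = 20.341 kPa
Denominator = 29.92·sin42.2°·cos42.2° = 29.92·0.6717·0.7408 = 14.889 kPa
FS = 20.341 / 14.889 = 1.366

FS = 1.37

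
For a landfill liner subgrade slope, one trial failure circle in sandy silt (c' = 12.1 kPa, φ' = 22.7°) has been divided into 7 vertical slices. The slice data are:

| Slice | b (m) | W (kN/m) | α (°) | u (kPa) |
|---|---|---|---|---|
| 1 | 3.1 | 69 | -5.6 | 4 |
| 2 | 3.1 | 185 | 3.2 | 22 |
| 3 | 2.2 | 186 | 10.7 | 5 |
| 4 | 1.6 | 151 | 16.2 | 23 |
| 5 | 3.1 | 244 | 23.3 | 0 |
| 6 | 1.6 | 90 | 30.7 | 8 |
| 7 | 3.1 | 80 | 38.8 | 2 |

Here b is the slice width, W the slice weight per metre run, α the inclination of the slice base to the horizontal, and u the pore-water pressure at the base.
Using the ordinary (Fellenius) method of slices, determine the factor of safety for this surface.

Ordinary method of slices: FS = Σ[c'·Δl_i + (W_i cosα_i − u_i·Δl_i)·tanφ'] / Σ W_i sinα_i, with Δl_i = b_i / cosα_i.
Slice 1: Δl = 3.1/cos(-5.6°) = 3.115 m; N'_1 = 69·cos(-5.6°) − 4·3.115 = 56.2; c'Δl = 37.69; W sinα = -6.7
Slice 2: Δl = 3.1/cos3.2° = 3.105 m; N'_2 = 185·cos3.2° − 22·3.105 = 116.4; c'Δl = 37.57; W sinα = 10.3
Slice 3: Δl = 2.2/cos10.7° = 2.239 m; N'_3 = 186·cos10.7° − 5·2.239 = 171.6; c'Δl = 27.09; W sinα = 34.5
Slice 4: Δl = 1.6/cos16.2° = 1.666 m; N'_4 = 151·cos16.2° − 23·1.666 = 106.7; c'Δl = 20.16; W sinα = 42.1
Slice 5: Δl = 3.1/cos23.3° = 3.375 m; N'_5 = 244·cos23.3° − 0·3.375 = 224.1; c'Δl = 40.84; W sinα = 96.5
Slice 6: Δl = 1.6/cos30.7° = 1.861 m; N'_6 = 90·cos30.7° − 8·1.861 = 62.5; c'Δl = 22.52; W sinα = 45.9
Slice 7: Δl = 3.1/cos38.8° = 3.978 m; N'_7 = 80·cos38.8° − 2·3.978 = 54.4; c'Δl = 48.13; W sinα = 50.1
Σc'Δl = 234.0 kN/m; ΣN' = 791.9 kN/m; ΣW sinα = 272.8 kN/m
Resisting = 234.0 + 791.9·tan22.7° = 234.0 + 331.2 = 565.2 kN/m
FS = 565.2 / 272.8 = 2.072

FS = 2.07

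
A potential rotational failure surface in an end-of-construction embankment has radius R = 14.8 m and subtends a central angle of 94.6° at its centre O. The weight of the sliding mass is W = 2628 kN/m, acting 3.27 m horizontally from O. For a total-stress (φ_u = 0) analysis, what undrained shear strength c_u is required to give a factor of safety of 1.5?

c_u = 35.6 kPa

FS = c_u·L_a·R / (W·d), so c_u = FS·W·d / (L_a·R).
Arc length L_a = R·θ = 14.8·(94.6°·π/180) = 14.8·1.6511 = 24.44 m
c_u = 1.5·2628·3.27 / (24.44·14.8) = 12890.3 / 361.65 = 35.64 kPa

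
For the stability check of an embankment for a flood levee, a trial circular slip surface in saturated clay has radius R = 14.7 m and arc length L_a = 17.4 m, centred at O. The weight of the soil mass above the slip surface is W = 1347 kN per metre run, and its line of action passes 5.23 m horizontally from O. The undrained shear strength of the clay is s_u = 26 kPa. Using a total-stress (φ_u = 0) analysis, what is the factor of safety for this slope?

Taking moments about the centre O, the resisting moment is provided by the undrained shear strength acting along the arc:
M_R = s_u·L_a·R = 26·17.40·14.7 = 6650.3 kN·m/m
M_D = W·d = 1347·5.23 = 7044.8 kN·m/m
FS = M_R / M_D = 6650.3 / 7044.8 = 0.944

FS = 0.94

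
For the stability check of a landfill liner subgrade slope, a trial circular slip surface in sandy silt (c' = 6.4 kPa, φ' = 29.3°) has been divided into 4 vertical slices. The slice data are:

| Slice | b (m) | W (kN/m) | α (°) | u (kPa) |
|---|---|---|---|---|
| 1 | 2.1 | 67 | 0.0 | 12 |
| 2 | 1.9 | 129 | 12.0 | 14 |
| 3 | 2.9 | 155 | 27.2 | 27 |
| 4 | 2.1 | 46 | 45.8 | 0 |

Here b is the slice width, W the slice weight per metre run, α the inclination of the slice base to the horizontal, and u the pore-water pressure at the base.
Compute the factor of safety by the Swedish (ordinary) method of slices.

Ordinary method of slices: FS = Σ[c'·Δl_i + (W_i cosα_i − u_i·Δl_i)·tanφ'] / Σ W_i sinα_i, with Δl_i = b_i / cosα_i.
Slice 1: Δl = 2.1/cos0.0° = 2.100 m; N'_1 = 67·cos0.0° − 12·2.100 = 41.8; c'Δl = 13.44; W sinα = 0.0
Slice 2: Δl = 1.9/cos12.0° = 1.942 m; N'_2 = 129·cos12.0° − 14·1.942 = 99.0; c'Δl = 12.43; W sinα = 26.8
Slice 3: Δl = 2.9/cos27.2° = 3.261 m; N'_3 = 155·cos27.2° − 27·3.261 = 49.8; c'Δl = 20.87; W sinα = 70.9
Slice 4: Δl = 2.1/cos45.8° = 3.012 m; N'_4 = 46·cos45.8° − 0·3.012 = 32.1; c'Δl = 19.28; W sinα = 33.0
Σc'Δl = 66.0 kN/m; ΣN' = 222.7 kN/m; ΣW sinα = 130.6 kN/m
Resisting = 66.0 + 222.7·tan29.3° = 66.0 + 125.0 = 191.0 kN/m
FS = 191.0 / 130.6 = 1.462

FS = 1.46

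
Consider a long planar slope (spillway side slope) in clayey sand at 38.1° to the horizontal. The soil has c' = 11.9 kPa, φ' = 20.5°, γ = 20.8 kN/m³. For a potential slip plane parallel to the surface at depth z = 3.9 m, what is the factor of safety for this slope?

For an infinite slope with a slip plane parallel to the surface (no pore pressure): FS = [c' + γz cos²β tanφ'] / [γz sinβ cosβ].
γz = 20.8·3.9 = 81.12 kN/m²
Numerator = 11.9 + 81.12·cos²38.1°·tan20.5° = 11.9 + 81.12·0.6193·0.3739 = 30.682 kPa
Denominator = 81.12·sin38.1°·cos38.1° = 81.12·0.6170·0.7869 = 39.389 kPa
FS = 30.682 / 39.389 = 0.779

FS = 0.78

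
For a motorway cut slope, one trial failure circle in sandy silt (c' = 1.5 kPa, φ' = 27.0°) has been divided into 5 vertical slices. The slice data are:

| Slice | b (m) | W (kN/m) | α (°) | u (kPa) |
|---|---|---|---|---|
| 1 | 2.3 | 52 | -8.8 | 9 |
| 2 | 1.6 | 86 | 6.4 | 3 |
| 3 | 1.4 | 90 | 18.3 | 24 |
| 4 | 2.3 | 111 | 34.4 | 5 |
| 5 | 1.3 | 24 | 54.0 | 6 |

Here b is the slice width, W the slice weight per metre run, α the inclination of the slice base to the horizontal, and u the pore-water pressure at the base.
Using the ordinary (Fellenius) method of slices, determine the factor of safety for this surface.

FS = 1.23

Ordinary method of slices: FS = Σ[c'·Δl_i + (W_i cosα_i − u_i·Δl_i)·tanφ'] / Σ W_i sinα_i, with Δl_i = b_i / cosα_i.
Slice 1: Δl = 2.3/cos(-8.8°) = 2.327 m; N'_1 = 52·cos(-8.8°) − 9·2.327 = 30.4; c'Δl = 3.49; W sinα = -8.0
Slice 2: Δl = 1.6/cos6.4° = 1.610 m; N'_2 = 86·cos6.4° − 3·1.610 = 80.6; c'Δl = 2.42; W sinα = 9.6
Slice 3: Δl = 1.4/cos18.3° = 1.475 m; N'_3 = 90·cos18.3° − 24·1.475 = 50.1; c'Δl = 2.21; W sinα = 28.3
Slice 4: Δl = 2.3/cos34.4° = 2.787 m; N'_4 = 111·cos34.4° − 5·2.787 = 77.7; c'Δl = 4.18; W sinα = 62.7
Slice 5: Δl = 1.3/cos54.0° = 2.212 m; N'_5 = 24·cos54.0° − 6·2.212 = 0.8; c'Δl = 3.32; W sinα = 19.4
Σc'Δl = 15.6 kN/m; ΣN' = 239.6 kN/m; ΣW sinα = 112.0 kN/m
Resisting = 15.6 + 239.6·tan27.0° = 15.6 + 122.1 = 137.7 kN/m
FS = 137.7 / 112.0 = 1.229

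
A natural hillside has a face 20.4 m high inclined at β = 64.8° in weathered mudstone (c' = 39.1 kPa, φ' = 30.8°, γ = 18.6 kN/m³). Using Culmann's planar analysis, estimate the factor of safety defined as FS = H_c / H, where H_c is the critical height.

FS = 1.87

H_c = (4c'/γ) · sinβ cosφ' / [1 − cos(β − φ')]
    = (4·39.1/18.6) · sin64.8°·cos30.8° / [1 − cos34.0°]
    = 8.409 · 0.7772 / 0.1710 = 38.23 m
FS = H_c / H = 38.23 / 20.4 = 1.874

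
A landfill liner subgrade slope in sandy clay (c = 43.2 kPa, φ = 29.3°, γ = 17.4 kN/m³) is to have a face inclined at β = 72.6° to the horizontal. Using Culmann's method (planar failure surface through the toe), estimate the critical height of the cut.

Culmann's analysis gives the critical failure plane at α_cr = (β + φ)/2 = (72.6 + 29.3)/2 = 50.9°, and the critical height
H_c = (4c/γ) · sinβ cosφ / [1 − cos(β − φ)]
    = (4·43.2/17.4) · sin72.6°·cos29.3° / [1 − cos(43.3°)]
    = 9.931 · 0.9542·0.8721 / [1 − 0.7278]
    = 9.931 · 0.8322 / 0.2722
    = 30.36 m

H_c = 30.36 m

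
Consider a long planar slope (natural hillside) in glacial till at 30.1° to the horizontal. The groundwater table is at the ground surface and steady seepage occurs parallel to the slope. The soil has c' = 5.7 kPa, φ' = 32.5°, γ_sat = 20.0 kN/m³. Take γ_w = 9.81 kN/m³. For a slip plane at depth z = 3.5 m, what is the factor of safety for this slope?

With seepage parallel to the slope and the water table at the surface, the effective normal stress on the slip plane uses the buoyant unit weight γ' = γ_sat − γ_w while the driving shear stress uses γ_sat:
FS = [c' + γ' z cos²β tanφ'] / [γ_sat z sinβ cosβ]
γ' = 20.0 − 9.81 = 10.19 kN/m³
Numerator = 5.7 + 10.19·3.5·cos²30.1°·tan32.5° = 5.7 + 10.19·3.5·0.7485·0.6371 = 22.706 kPa
Denominator = 20.0·3.5·sin30.1°·cos30.1° = 20.0·3.5·0.5015·0.8652 = 30.372 kPa
FS = 22.706 / 30.372 = 0.748

FS = 0.75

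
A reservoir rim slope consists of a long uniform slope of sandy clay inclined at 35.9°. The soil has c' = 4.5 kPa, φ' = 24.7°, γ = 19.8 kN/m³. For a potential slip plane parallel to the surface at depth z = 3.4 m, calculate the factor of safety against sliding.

FS = 0.78

For an infinite slope with a slip plane parallel to the surface (no pore pressure): FS = [c' + γz cos²β tanφ'] / [γz sinβ cosβ].
γz = 19.8·3.4 = 67.32 kN/m²
Numerator = 4.5 + 67.32·cos²35.9°·tan24.7° = 4.5 + 67.32·0.6562·0.4599 = 24.817 kPa
Denominator = 67.32·sin35.9°·cos35.9° = 67.32·0.5864·0.8100 = 31.976 kPa
FS = 24.817 / 31.976 = 0.776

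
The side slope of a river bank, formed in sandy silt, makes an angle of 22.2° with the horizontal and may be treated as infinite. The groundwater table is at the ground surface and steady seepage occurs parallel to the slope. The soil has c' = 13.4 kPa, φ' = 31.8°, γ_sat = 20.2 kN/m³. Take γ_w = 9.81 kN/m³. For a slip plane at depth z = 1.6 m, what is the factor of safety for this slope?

FS = 1.97

With seepage parallel to the slope and the water table at the surface, the effective normal stress on the slip plane uses the buoyant unit weight γ' = γ_sat − γ_w while the driving shear stress uses γ_sat:
FS = [c' + γ' z cos²β tanφ'] / [γ_sat z sinβ cosβ]
γ' = 20.2 − 9.81 = 10.39 kN/m³
Numerator = 13.4 + 10.39·1.6·cos²22.2°·tan31.8° = 13.4 + 10.39·1.6·0.8572·0.6200 = 22.236 kPa
Denominator = 20.2·1.6·sin22.2°·cos22.2° = 20.2·1.6·0.3778·0.9259 = 11.307 kPa
FS = 22.236 / 11.307 = 1.967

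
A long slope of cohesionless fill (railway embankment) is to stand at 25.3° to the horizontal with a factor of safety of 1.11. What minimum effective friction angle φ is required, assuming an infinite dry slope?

φ = 27.7°

FS = tanφ/tanβ ⇒ tanφ = FS · tanβ = 1.11 · tan25.3° = 0.5247
φ = arctan(0.5247) = 27.69°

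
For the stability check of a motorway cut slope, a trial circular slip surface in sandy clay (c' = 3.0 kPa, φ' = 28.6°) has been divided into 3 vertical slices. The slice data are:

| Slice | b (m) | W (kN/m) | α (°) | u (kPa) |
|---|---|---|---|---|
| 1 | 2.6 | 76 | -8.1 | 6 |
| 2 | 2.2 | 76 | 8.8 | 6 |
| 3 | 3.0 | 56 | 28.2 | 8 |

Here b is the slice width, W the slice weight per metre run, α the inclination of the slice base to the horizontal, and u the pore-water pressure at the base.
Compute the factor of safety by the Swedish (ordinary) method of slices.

Ordinary method of slices: FS = Σ[c'·Δl_i + (W_i cosα_i − u_i·Δl_i)·tanφ'] / Σ W_i sinα_i, with Δl_i = b_i / cosα_i.
Slice 1: Δl = 2.6/cos(-8.1°) = 2.626 m; N'_1 = 76·cos(-8.1°) − 6·2.626 = 59.5; c'Δl = 7.88; W sinα = -10.7
Slice 2: Δl = 2.2/cos8.8° = 2.226 m; N'_2 = 76·cos8.8° − 6·2.226 = 61.7; c'Δl = 6.68; W sinα = 11.6
Slice 3: Δl = 3.0/cos28.2° = 3.404 m; N'_3 = 56·cos28.2° − 8·3.404 = 22.1; c'Δl = 10.21; W sinα = 26.5
Σc'Δl = 24.8 kN/m; ΣN' = 143.4 kN/m; ΣW sinα = 27.4 kN/m
Resisting = 24.8 + 143.4·tan28.6° = 24.8 + 78.2 = 102.9 kN/m
FS = 102.9 / 27.4 = 3.759

FS = 3.76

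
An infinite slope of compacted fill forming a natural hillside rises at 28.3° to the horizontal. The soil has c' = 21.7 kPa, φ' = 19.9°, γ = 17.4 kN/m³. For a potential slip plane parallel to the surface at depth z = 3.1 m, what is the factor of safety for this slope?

FS = 1.64

For an infinite slope with a slip plane parallel to the surface (no pore pressure): FS = [c' + γz cos²β tanφ'] / [γz sinβ cosβ].
γz = 17.4·3.1 = 53.94 kN/m²
Numerator = 21.7 + 53.94·cos²28.3°·tan19.9° = 21.7 + 53.94·0.7752·0.3620 = 36.837 kPa
Denominator = 53.94·sin28.3°·cos28.3° = 53.94·0.4741·0.8805 = 22.516 kPa
FS = 36.837 / 22.516 = 1.636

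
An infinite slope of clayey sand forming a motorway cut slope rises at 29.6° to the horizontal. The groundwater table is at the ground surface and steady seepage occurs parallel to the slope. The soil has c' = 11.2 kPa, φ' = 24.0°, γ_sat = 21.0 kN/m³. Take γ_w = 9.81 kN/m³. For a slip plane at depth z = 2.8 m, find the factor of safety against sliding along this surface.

With seepage parallel to the slope and the water table at the surface, the effective normal stress on the slip plane uses the buoyant unit weight γ' = γ_sat − γ_w while the driving shear stress uses γ_sat:
FS = [c' + γ' z cos²β tanφ'] / [γ_sat z sinβ cosβ]
γ' = 21.0 − 9.81 = 11.19 kN/m³
Numerator = 11.2 + 11.19·2.8·cos²29.6°·tan24.0° = 11.2 + 11.19·2.8·0.7560·0.4452 = 21.746 kPa
Denominator = 21.0·2.8·sin29.6°·cos29.6° = 21.0·2.8·0.4939·0.8695 = 25.253 kPa
FS = 21.746 / 25.253 = 0.861

FS = 0.86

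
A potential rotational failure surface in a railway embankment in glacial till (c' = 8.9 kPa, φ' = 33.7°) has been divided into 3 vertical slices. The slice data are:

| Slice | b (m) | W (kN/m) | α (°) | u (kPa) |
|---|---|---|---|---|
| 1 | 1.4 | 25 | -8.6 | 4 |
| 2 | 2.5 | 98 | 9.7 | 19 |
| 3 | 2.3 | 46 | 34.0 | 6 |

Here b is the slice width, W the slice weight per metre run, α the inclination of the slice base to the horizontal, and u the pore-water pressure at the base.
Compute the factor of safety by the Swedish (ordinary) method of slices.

FS = 3.10

Ordinary method of slices: FS = Σ[c'·Δl_i + (W_i cosα_i − u_i·Δl_i)·tanφ'] / Σ W_i sinα_i, with Δl_i = b_i / cosα_i.
Slice 1: Δl = 1.4/cos(-8.6°) = 1.416 m; N'_1 = 25·cos(-8.6°) − 4·1.416 = 19.1; c'Δl = 12.60; W sinα = -3.7
Slice 2: Δl = 2.5/cos9.7° = 2.536 m; N'_2 = 98·cos9.7° − 19·2.536 = 48.4; c'Δl = 22.57; W sinα = 16.5
Slice 3: Δl = 2.3/cos34.0° = 2.774 m; N'_3 = 46·cos34.0° − 6·2.774 = 21.5; c'Δl = 24.69; W sinα = 25.7
Σc'Δl = 59.9 kN/m; ΣN' = 89.0 kN/m; ΣW sinα = 38.5 kN/m
Resisting = 59.9 + 89.0·tan33.7° = 59.9 + 59.3 = 119.2 kN/m
FS = 119.2 / 38.5 = 3.096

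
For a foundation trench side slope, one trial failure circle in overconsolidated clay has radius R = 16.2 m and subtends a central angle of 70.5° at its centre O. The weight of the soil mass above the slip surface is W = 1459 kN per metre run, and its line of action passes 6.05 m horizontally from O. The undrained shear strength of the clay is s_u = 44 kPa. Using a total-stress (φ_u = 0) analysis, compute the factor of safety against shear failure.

FS = 1.61

Taking moments about the centre O, the resisting moment is provided by the undrained shear strength acting along the arc:
Arc length L_a = R·θ = 16.2·(70.5°·π/180) = 16.2·1.2305 = 19.93 m
M_R = s_u·L_a·R = 44·19.93·16.2 = 14208.5 kN·m/m
M_D = W·d = 1459·6.05 = 8826.9 kN·m/m
FS = M_R / M_D = 14208.5 / 8826.9 = 1.610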